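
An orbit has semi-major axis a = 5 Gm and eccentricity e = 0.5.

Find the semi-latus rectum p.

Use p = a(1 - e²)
a = 5 Gm = 5 × 10^9 m
e = 0.5,  e² = 0.25,  1 − e² = 0.75
p = a(1 − e²) = 5 × 10^9 m × 0.75 = 3.75 × 10^9 m ≈ 3.75 Gm

Final answer: p = 3.75 Gm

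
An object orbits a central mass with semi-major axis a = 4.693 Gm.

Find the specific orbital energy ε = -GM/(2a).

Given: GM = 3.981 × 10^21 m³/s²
a = 4.693 Gm = 4.693 × 10^9 m
GM = 3.981 × 10^21 m³/s²
2a = 9.386 × 10^9 m
ε = −GM/(2a) = -4.24142 × 10^11 J/kg ≈ -424.1 GJ/kg

Final answer: -424.1 GJ/kg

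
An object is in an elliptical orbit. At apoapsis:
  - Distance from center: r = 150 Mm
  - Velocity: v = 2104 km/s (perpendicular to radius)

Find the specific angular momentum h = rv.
r = 150 Mm = 1.5 × 10^8 m
v = 2104 km/s = 2.104 × 10^6 m/s
h = rv = 1.5 × 10^8 × 2.104 × 10^6 = 3.156 × 10^14 m²/s ≈ 3.156 × 10^14 m²/s

Final answer: h = 3.156 × 10^14 m²/s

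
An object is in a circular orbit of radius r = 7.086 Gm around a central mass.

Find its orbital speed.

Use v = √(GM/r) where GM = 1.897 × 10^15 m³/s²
r = 7.086 Gm = 7.086 × 10^9 m
GM = 1.897 × 10^15 m³/s²
GM/r = (1.897 × 10^15) / (7.086 × 10^9) = 267711 m²/s²
v = √(GM/r) = 517.408 m/s ≈ 517.4 m/s

Final answer: 517.4 m/s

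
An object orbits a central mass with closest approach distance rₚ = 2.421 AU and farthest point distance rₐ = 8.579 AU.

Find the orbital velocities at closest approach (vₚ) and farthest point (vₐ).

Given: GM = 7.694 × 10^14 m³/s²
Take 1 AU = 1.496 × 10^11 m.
rₚ = 2.421 AU = 3.62182 × 10^11 m
rₐ = 8.579 AU = 1.28342 × 10^12 m
GM = 7.694 × 10^14 m³/s²
a = (rₚ + rₐ)/2 = 8.228 × 10^11 m
Vis-viva: v² = GM (2/r − 1/a)
vₚ² = 7.694 × 10^14 × (5.52209 × 10^-12 − 1.21536 × 10^-12) = 3313.6 m²/s²
vₚ = 57.5639 m/s ≈ 57.56 m/s
vₐ² = 7.694 × 10^14 × (1.55834 × 10^-12 − 1.21536 × 10^-12) = 263.886 m²/s²
vₐ = 16.2446 m/s ≈ 16.24 m/s

Final answer: vₚ = 57.56 m/s, vₐ = 16.24 m/s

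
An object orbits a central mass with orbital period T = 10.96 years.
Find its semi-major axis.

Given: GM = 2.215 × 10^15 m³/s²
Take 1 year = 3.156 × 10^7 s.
T = 10.96 years = 3.45898 × 10^8 s
GM = 2.215 × 10^15 m³/s²
Kepler's third law: a³ = GM T² / (4π²)
T² = 1.19645 × 10^17 s²
a³ = (2.215 × 10^15) × (1.19645 × 10^17) / (4π²) = 6.71288 × 10^30 m³
a = (a³)^(1/3) = 1.88641 × 10^10 m ≈ 1.886 × 10^10 m

Final answer: 1.886 × 10^10 m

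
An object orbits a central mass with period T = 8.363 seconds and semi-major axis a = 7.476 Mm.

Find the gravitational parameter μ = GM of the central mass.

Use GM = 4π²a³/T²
T = 8.363 seconds
a = 7.476 Mm = 7.476 × 10^6 m
a³ = 4.17838 × 10^20 m³
T² = 69.9398 s²
GM = 4π² × (4.17838 × 10^20) / 69.9398 = 2.35854 × 10^20 m³/s²
GM ≈ 2.359 × 10^20 m³/s²

Final answer: GM = 2.359 × 10^20 m³/s²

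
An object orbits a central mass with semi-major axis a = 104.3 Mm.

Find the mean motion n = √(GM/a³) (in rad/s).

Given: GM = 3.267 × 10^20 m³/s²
a = 104.3 Mm = 1.043 × 10^8 m
GM = 3.267 × 10^20 m³/s²
a³ = 1.13463 × 10^24 m³
GM/a³ = (3.267 × 10^20) / (1.13463 × 10^24) = 0.000287936 s⁻²
n = √(GM/a³) = 0.0169687 rad/s ≈ 0.01697 rad/s

Final answer: n = 0.01697 rad/s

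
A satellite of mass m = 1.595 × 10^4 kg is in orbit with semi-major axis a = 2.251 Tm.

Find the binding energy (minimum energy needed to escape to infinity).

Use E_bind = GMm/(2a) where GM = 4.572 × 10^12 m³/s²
a = 2.251 Tm = 2.251 × 10^12 m
GM = 4.572 × 10^12 m³/s²
m = 1.595 × 10^4 kg
GMm = 4.572 × 10^12 × 15950 = 7.29234 × 10^16 m³·kg/s²
2a = 4.502 × 10^12 m
E_bind = GMm/(2a) = 16198 J ≈ 16.2 kJ

Final answer: 16.2 kJ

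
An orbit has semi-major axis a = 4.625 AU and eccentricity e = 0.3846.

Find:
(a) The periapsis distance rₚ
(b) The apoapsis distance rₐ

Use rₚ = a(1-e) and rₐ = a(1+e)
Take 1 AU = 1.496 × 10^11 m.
a = 4.625 AU = 6.919 × 10^11 m
e = 0.3846:  1 − e = 0.6154,  1 + e = 1.3846
(a) rₚ = a(1 − e) = 6.919 × 10^11 m × 0.6154 = 4.25795 × 10^11 m ≈ 2.846 AU
(b) rₐ = a(1 + e) = 6.919 × 10^11 m × 1.3846 = 9.58005 × 10^11 m ≈ 6.404 AU

Final answer:
(a) rₚ = 2.846 AU
(b) rₐ = 6.404 AU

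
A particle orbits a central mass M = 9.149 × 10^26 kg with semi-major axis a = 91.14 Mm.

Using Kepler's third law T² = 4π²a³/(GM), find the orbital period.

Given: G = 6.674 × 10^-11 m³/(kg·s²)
M = 9.149 × 10^26 kg
GM = G × M = 6.674 × 10^-11 × 9.149 × 10^26 = 6.10604 × 10^16 m³/s²
a = 91.14 Mm = 9.114 × 10^7 m
a³ = 7.57054 × 10^23 m³
T = 2π √(a³/GM) = 2π √((7.57054 × 10^23) / (6.10604 × 10^16)) = 2π × 3521.14 s
T = 22124 s ≈ 6.146 hours

Final answer: 6.146 hours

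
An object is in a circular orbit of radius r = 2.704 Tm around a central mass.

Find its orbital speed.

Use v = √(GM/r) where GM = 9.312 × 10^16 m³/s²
r = 2.704 Tm = 2.704 × 10^12 m
GM = 9.312 × 10^16 m³/s²
GM/r = (9.312 × 10^16) / (2.704 × 10^12) = 34437.9 m²/s²
v = √(GM/r) = 185.574 m/s ≈ 185.6 m/s

Final answer: 185.6 m/s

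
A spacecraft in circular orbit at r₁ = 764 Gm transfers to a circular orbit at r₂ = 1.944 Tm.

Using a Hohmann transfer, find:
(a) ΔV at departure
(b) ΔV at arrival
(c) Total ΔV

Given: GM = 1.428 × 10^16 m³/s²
r₁ = 764 Gm = 7.64 × 10^11 m
r₂ = 1.944 Tm = 1.944 × 10^12 m
GM = 1.428 × 10^16 m³/s²
Transfer ellipse: a_t = (r₁ + r₂)/2 = 1.354 × 10^12 m
Circular speed at r₁: v₁ = √(GM/r₁) = 136.715 m/s
Transfer speed at r₁ (periapsis): v₁ₜ = √(GM(2/r₁ − 1/a_t)) = 163.816 m/s
(a) ΔV₁ = v₁ₜ − v₁ = 27.1006 m/s ≈ 27.1 m/s
Circular speed at r₂: v₂ = √(GM/r₂) = 85.7069 m/s
Transfer speed at r₂ (apoapsis): v₂ₜ = √(GM(2/r₂ − 1/a_t)) = 64.3803 m/s
(b) ΔV₂ = v₂ − v₂ₜ = 21.3266 m/s ≈ 21.33 m/s
(c) ΔV_total = ΔV₁ + ΔV₂ = 48.4272 m/s ≈ 48.43 m/s

Final answer:
(a) ΔV₁ = 27.1 m/s
(b) ΔV₂ = 21.33 m/s
(c) ΔV_total = 48.43 m/s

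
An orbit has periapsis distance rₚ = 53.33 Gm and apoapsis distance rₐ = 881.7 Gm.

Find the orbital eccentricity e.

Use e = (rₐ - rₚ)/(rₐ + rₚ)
rₚ = 53.33 Gm = 5.333 × 10^10 m
rₐ = 881.7 Gm = 8.817 × 10^11 m
rₐ − rₚ = 8.2837 × 10^11 m
rₐ + rₚ = 9.3503 × 10^11 m
e = (rₐ − rₚ)/(rₐ + rₚ) = 0.885929

Final answer: e = 0.8859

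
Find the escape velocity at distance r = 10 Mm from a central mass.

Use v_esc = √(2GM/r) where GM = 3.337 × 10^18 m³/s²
r = 10 Mm = 1 × 10^7 m
GM = 3.337 × 10^18 m³/s²
2GM/r = 2 × (3.337 × 10^18) / (1 × 10^7) = 6.674 × 10^11 m²/s²
v_esc = √(2GM/r) = 816946 m/s ≈ 816.9 km/s

Final answer: 816.9 km/s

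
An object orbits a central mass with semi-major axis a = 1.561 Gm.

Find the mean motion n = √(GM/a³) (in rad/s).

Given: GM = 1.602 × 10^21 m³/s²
a = 1.561 Gm = 1.561 × 10^9 m
GM = 1.602 × 10^21 m³/s²
a³ = 3.80372 × 10^27 m³
GM/a³ = (1.602 × 10^21) / (3.80372 × 10^27) = 4.21166 × 10^-7 s⁻²
n = √(GM/a³) = 0.000648973 rad/s ≈ 0.000649 rad/s

Final answer: n = 0.000649 rad/s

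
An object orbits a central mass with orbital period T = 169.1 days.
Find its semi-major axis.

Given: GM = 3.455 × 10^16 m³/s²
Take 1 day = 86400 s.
T = 169.1 days = 1.46102 × 10^7 s
GM = 3.455 × 10^16 m³/s²
Kepler's third law: a³ = GM T² / (4π²)
T² = 2.13459 × 10^14 s²
a³ = (3.455 × 10^16) × (2.13459 × 10^14) / (4π²) = 1.86811 × 10^29 m³
a = (a³)^(1/3) = 5.71655 × 10^9 m ≈ 5.717 Gm

Final answer: 5.717 Gm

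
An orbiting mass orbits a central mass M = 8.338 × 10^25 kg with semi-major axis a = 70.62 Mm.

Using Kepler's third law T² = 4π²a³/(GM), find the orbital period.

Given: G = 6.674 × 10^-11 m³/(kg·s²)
M = 8.338 × 10^25 kg
GM = G × M = 6.674 × 10^-11 × 8.338 × 10^25 = 5.56478 × 10^15 m³/s²
a = 70.62 Mm = 7.062 × 10^7 m
a³ = 3.52195 × 10^23 m³
T = 2π √(a³/GM) = 2π √((3.52195 × 10^23) / (5.56478 × 10^15)) = 2π × 7955.5 s
T = 49985.9 s ≈ 13.88 hours

Final answer: 13.88 hours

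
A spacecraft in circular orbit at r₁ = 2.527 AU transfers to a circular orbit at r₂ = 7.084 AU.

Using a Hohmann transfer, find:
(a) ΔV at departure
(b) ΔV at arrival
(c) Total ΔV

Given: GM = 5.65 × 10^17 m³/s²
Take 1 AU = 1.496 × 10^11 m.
r₁ = 2.527 AU = 3.78039 × 10^11 m
r₂ = 7.084 AU = 1.05977 × 10^12 m
GM = 5.65 × 10^17 m³/s²
Transfer ellipse: a_t = (r₁ + r₂)/2 = 7.18903 × 10^11 m
Circular speed at r₁: v₁ = √(GM/r₁) = 1222.52 m/s
Transfer speed at r₁ (periapsis): v₁ₜ = √(GM(2/r₁ − 1/a_t)) = 1484.31 m/s
(a) ΔV₁ = v₁ₜ − v₁ = 261.794 m/s ≈ 261.8 m/s
Circular speed at r₂: v₂ = √(GM/r₂) = 730.162 m/s
Transfer speed at r₂ (apoapsis): v₂ₜ = √(GM(2/r₂ − 1/a_t)) = 529.484 m/s
(b) ΔV₂ = v₂ − v₂ₜ = 200.678 m/s ≈ 200.7 m/s
(c) ΔV_total = ΔV₁ + ΔV₂ = 462.473 m/s ≈ 462.5 m/s

Final answer:
(a) ΔV₁ = 261.8 m/s
(b) ΔV₂ = 200.7 m/s
(c) ΔV_total = 462.5 m/s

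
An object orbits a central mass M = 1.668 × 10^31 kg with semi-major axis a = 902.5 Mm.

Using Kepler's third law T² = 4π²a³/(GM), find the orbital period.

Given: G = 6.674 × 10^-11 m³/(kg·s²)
M = 1.668 × 10^31 kg
GM = G × M = 6.674 × 10^-11 × 1.668 × 10^31 = 1.11322 × 10^21 m³/s²
a = 902.5 Mm = 9.025 × 10^8 m
a³ = 7.35092 × 10^26 m³
T = 2π √(a³/GM) = 2π √((7.35092 × 10^26) / (1.11322 × 10^21)) = 2π × 812.605 s
T = 5105.75 s ≈ 1.418 hours

Final answer: 1.418 hours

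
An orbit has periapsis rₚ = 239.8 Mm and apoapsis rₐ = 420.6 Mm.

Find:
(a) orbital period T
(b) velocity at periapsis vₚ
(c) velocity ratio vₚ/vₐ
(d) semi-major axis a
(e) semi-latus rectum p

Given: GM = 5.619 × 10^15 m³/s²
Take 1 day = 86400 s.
rₚ = 239.8 Mm = 2.398 × 10^8 m
rₐ = 420.6 Mm = 4.206 × 10^8 m
GM = 5.619 × 10^15 m³/s²
a = (rₚ + rₐ)/2 = 3.302 × 10^8 m
e = (rₐ − rₚ)/(rₐ + rₚ) = (1.808 × 10^8) / (6.604 × 10^8) = 0.273773
(a) a³ = 3.60024 × 10^25 m³;  T = 2π √(a³/GM) = 2π × 80045.3 s = 502940 s ≈ 5.821 days
(b) vₚ² = GM (2/rₚ − 1/a) = 5.619 × 10^15 × (8.34028 × 10^-9 − 3.02847 × 10^-9) = 2.98471 × 10^7 m²/s²;  vₚ = 5463.25 m/s ≈ 5.463 km/s
(c) vₚ/vₐ = rₐ/rₚ (angular momentum) = (4.206 × 10^8) / (2.398 × 10^8) = 1.75396 ≈ 1.754
(d) a = 3.302 × 10^8 m ≈ 330.2 Mm
(e) 1 − e² = 0.925048;  p = a(1 − e²) = 3.302 × 10^8 × 0.925048 = 3.05451 × 10^8 m ≈ 305.5 Mm

Final answer:
(a) orbital period T = 5.821 days
(b) velocity at periapsis vₚ = 5.463 km/s
(c) velocity ratio vₚ/vₐ = 1.754
(d) semi-major axis a = 330.2 Mm
(e) semi-latus rectum p = 305.5 Mm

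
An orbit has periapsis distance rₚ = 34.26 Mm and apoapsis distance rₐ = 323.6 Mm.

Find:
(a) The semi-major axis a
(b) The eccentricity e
rₚ = 34.26 Mm = 3.426 × 10^7 m
rₐ = 323.6 Mm = 3.236 × 10^8 m
(a) a = (rₚ + rₐ)/2 = 1.7893 × 10^8 m ≈ 178.9 Mm
(b) e = (rₐ − rₚ)/(rₐ + rₚ) = (2.8934 × 10^8) / (3.5786 × 10^8) = 0.808528

Final answer:
(a) a = 178.9 Mm
(b) e = 0.8085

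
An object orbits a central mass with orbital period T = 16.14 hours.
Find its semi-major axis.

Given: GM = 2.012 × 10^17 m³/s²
T = 16.14 hours = 58104 s
GM = 2.012 × 10^17 m³/s²
Kepler's third law: a³ = GM T² / (4π²)
T² = 3.37607 × 10^9 s²
a³ = (2.012 × 10^17) × (3.37607 × 10^9) / (4π²) = 1.7206 × 10^25 m³
a = (a³)^(1/3) = 2.58163 × 10^8 m ≈ 258.2 Mm

Final answer: 258.2 Mm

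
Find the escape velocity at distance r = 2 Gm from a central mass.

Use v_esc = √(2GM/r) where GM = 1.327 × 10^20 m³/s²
r = 2 Gm = 2 × 10^9 m
GM = 1.327 × 10^20 m³/s²
2GM/r = 2 × (1.327 × 10^20) / (2 × 10^9) = 1.327 × 10^11 m²/s²
v_esc = √(2GM/r) = 364280 m/s ≈ 364.3 km/s

Final answer: 364.3 km/s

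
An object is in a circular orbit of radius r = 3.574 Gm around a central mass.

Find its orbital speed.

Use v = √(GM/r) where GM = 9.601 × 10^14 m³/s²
r = 3.574 Gm = 3.574 × 10^9 m
GM = 9.601 × 10^14 m³/s²
GM/r = (9.601 × 10^14) / (3.574 × 10^9) = 268635 m²/s²
v = √(GM/r) = 518.3 m/s ≈ 518.3 m/s

Final answer: 518.3 m/s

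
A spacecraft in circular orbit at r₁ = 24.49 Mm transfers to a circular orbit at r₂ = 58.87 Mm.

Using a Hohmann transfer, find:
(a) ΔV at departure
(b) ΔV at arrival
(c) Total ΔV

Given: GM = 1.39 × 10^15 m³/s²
r₁ = 24.49 Mm = 2.449 × 10^7 m
r₂ = 58.87 Mm = 5.887 × 10^7 m
GM = 1.39 × 10^15 m³/s²
Transfer ellipse: a_t = (r₁ + r₂)/2 = 4.168 × 10^7 m
Circular speed at r₁: v₁ = √(GM/r₁) = 7533.78 m/s
Transfer speed at r₁ (periapsis): v₁ₜ = √(GM(2/r₁ − 1/a_t)) = 8953.57 m/s
(a) ΔV₁ = v₁ₜ − v₁ = 1419.79 m/s ≈ 1.42 km/s
Circular speed at r₂: v₂ = √(GM/r₂) = 4859.15 m/s
Transfer speed at r₂ (apoapsis): v₂ₜ = √(GM(2/r₂ − 1/a_t)) = 3724.7 m/s
(b) ΔV₂ = v₂ − v₂ₜ = 1134.45 m/s ≈ 1.134 km/s
(c) ΔV_total = ΔV₁ + ΔV₂ = 2554.24 m/s ≈ 2.554 km/s

Final answer:
(a) ΔV₁ = 1.42 km/s
(b) ΔV₂ = 1.134 km/s
(c) ΔV_total = 2.554 km/s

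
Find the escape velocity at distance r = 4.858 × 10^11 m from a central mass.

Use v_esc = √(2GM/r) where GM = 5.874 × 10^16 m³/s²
r = 4.858 × 10^11 m
GM = 5.874 × 10^16 m³/s²
2GM/r = 2 × (5.874 × 10^16) / (4.858 × 10^11) = 241828 m²/s²
v_esc = √(2GM/r) = 491.76 m/s ≈ 491.8 m/s

Final answer: 491.8 m/s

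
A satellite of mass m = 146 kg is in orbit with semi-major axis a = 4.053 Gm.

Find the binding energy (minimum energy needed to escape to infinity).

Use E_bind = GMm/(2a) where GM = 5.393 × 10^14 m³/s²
a = 4.053 Gm = 4.053 × 10^9 m
GM = 5.393 × 10^14 m³/s²
m = 146 kg
GMm = 5.393 × 10^14 × 146 = 7.87378 × 10^16 m³·kg/s²
2a = 8.106 × 10^9 m
E_bind = GMm/(2a) = 9.71352 × 10^6 J ≈ 9.714 MJ

Final answer: 9.714 MJ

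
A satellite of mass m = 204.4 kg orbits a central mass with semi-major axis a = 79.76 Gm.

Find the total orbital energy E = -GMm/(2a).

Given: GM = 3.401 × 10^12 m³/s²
a = 79.76 Gm = 7.976 × 10^10 m
GM = 3.401 × 10^12 m³/s²
2a = 1.5952 × 10^11 m
GMm = 3.401 × 10^12 × 204.4 = 6.95164 × 10^14 m³·kg/s²
E = −GMm/(2a) = -4357.85 J ≈ -4.358 kJ

Final answer: -4.358 kJ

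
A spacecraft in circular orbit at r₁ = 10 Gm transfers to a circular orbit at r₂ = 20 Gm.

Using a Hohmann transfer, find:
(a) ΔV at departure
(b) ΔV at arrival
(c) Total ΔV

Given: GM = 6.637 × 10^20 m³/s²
r₁ = 10 Gm = 1 × 10^10 m
r₂ = 20 Gm = 2 × 10^10 m
GM = 6.637 × 10^20 m³/s²
Transfer ellipse: a_t = (r₁ + r₂)/2 = 1.5 × 10^10 m
Circular speed at r₁: v₁ = √(GM/r₁) = 257624 m/s
Transfer speed at r₁ (periapsis): v₁ₜ = √(GM(2/r₁ − 1/a_t)) = 297478 m/s
(a) ΔV₁ = v₁ₜ − v₁ = 39854.5 m/s ≈ 39.85 km/s
Circular speed at r₂: v₂ = √(GM/r₂) = 182168 m/s
Transfer speed at r₂ (apoapsis): v₂ₜ = √(GM(2/r₂ − 1/a_t)) = 148739 m/s
(b) ΔV₂ = v₂ − v₂ₜ = 33428.4 m/s ≈ 33.43 km/s
(c) ΔV_total = ΔV₁ + ΔV₂ = 73282.9 m/s ≈ 73.28 km/s

Final answer:
(a) ΔV₁ = 39.85 km/s
(b) ΔV₂ = 33.43 km/s
(c) ΔV_total = 73.28 km/s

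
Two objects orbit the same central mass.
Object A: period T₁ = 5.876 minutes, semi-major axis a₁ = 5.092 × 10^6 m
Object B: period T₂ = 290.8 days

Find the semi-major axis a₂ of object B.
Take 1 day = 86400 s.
T₁ = 5.876 minutes = 352.56 s
T₂ = 290.8 days = 2.51251 × 10^7 s
a₁ = 5.092 × 10^6 m
Kepler's third law: (T₂/T₁)² = (a₂/a₁)³  ⇒  a₂ = a₁ (T₂/T₁)^(2/3)
T₂/T₁ = 71264.8
(T₂/T₁)^(2/3) = 1718.9
a₂ = 5.092 × 10^6 m × 1718.9 = 8.75263 × 10^9 m ≈ 8.753 × 10^9 m

Final answer: a₂ = 8.753 × 10^9 m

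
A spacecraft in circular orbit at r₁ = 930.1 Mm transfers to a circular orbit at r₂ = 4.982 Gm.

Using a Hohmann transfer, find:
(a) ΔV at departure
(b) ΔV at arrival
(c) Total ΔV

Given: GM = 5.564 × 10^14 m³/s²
r₁ = 930.1 Mm = 9.301 × 10^8 m
r₂ = 4.982 Gm = 4.982 × 10^9 m
GM = 5.564 × 10^14 m³/s²
Transfer ellipse: a_t = (r₁ + r₂)/2 = 2.95605 × 10^9 m
Circular speed at r₁: v₁ = √(GM/r₁) = 773.444 m/s
Transfer speed at r₁ (periapsis): v₁ₜ = √(GM(2/r₁ − 1/a_t)) = 1004.09 m/s
(a) ΔV₁ = v₁ₜ − v₁ = 230.651 m/s ≈ 230.7 m/s
Circular speed at r₂: v₂ = √(GM/r₂) = 334.189 m/s
Transfer speed at r₂ (apoapsis): v₂ₜ = √(GM(2/r₂ − 1/a_t)) = 187.457 m/s
(b) ΔV₂ = v₂ − v₂ₜ = 146.732 m/s ≈ 146.7 m/s
(c) ΔV_total = ΔV₁ + ΔV₂ = 377.383 m/s ≈ 377.4 m/s

Final answer:
(a) ΔV₁ = 230.7 m/s
(b) ΔV₂ = 146.7 m/s
(c) ΔV_total = 377.4 m/s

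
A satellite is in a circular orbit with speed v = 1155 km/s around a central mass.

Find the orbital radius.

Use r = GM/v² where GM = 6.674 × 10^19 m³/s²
v = 1155 km/s = 1.155 × 10^6 m/s
GM = 6.674 × 10^19 m³/s²
v² = 1.33402 × 10^12 m²/s²
r = GM/v² = (6.674 × 10^19) / (1.33402 × 10^12) = 5.0029 × 10^7 m ≈ 50.03 Mm

Final answer: 50.03 Mm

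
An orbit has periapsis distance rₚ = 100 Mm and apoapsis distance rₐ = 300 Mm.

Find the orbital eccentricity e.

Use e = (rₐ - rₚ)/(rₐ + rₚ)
rₚ = 100 Mm = 1 × 10^8 m
rₐ = 300 Mm = 3 × 10^8 m
rₐ − rₚ = 2 × 10^8 m
rₐ + rₚ = 4 × 10^8 m
e = (rₐ − rₚ)/(rₐ + rₚ) = 0.5

Final answer: e = 0.5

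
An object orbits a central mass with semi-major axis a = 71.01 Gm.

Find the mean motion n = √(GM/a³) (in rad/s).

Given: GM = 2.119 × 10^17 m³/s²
a = 71.01 Gm = 7.101 × 10^10 m
GM = 2.119 × 10^17 m³/s²
a³ = 3.58062 × 10^32 m³
GM/a³ = (2.119 × 10^17) / (3.58062 × 10^32) = 5.91797 × 10^-16 s⁻²
n = √(GM/a³) = 2.43269 × 10^-8 rad/s ≈ 2.433 × 10^-8 rad/s

Final answer: n = 2.433 × 10^-8 rad/s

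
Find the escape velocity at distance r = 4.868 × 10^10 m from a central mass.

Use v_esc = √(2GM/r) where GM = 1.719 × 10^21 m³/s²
r = 4.868 × 10^10 m
GM = 1.719 × 10^21 m³/s²
2GM/r = 2 × (1.719 × 10^21) / (4.868 × 10^10) = 7.06245 × 10^10 m²/s²
v_esc = √(2GM/r) = 265753 m/s ≈ 265.8 km/s

Final answer: 265.8 km/s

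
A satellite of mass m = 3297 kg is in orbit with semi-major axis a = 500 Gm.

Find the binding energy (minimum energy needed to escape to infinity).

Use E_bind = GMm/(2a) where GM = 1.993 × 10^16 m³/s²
a = 500 Gm = 5 × 10^11 m
GM = 1.993 × 10^16 m³/s²
m = 3297 kg
GMm = 1.993 × 10^16 × 3297 = 6.57092 × 10^19 m³·kg/s²
2a = 1 × 10^12 m
E_bind = GMm/(2a) = 6.57092 × 10^7 J ≈ 65.71 MJ

Final answer: 65.71 MJ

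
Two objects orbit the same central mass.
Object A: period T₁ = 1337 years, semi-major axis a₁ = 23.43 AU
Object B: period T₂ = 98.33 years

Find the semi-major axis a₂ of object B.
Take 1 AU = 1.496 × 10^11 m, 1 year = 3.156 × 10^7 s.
T₁ = 1337 years = 4.21957 × 10^10 s
T₂ = 98.33 years = 3.10329 × 10^9 s
a₁ = 23.43 AU = 3.50513 × 10^12 m
Kepler's third law: (T₂/T₁)² = (a₂/a₁)³  ⇒  a₂ = a₁ (T₂/T₁)^(2/3)
T₂/T₁ = 0.0735453
(T₂/T₁)^(2/3) = 0.175537
a₂ = 3.50513 × 10^12 m × 0.175537 = 6.15281 × 10^11 m ≈ 4.113 AU

Final answer: a₂ = 4.113 AU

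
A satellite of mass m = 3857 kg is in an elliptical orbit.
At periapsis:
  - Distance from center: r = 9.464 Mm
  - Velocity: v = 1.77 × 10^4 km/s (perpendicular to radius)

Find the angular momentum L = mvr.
r = 9.464 Mm = 9.464 × 10^6 m
v = 1.77 × 10^4 km/s = 1.77 × 10^7 m/s
vr = 1.77 × 10^7 × 9.464 × 10^6 = 1.67513 × 10^14 m²/s
L = m × vr = 3857 × 1.67513 × 10^14 = 6.46097 × 10^17 kg·m²/s ≈ 6.461 × 10^17 kg·m²/s

Final answer: L = 6.461 × 10^17 kg·m²/s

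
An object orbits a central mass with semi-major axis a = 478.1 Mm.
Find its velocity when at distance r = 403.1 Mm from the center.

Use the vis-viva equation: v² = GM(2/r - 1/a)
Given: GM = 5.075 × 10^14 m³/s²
a = 478.1 Mm = 4.781 × 10^8 m
r = 403.1 Mm = 4.031 × 10^8 m
GM = 5.075 × 10^14 m³/s²
2/r − 1/a = 4.96155 × 10^-9 − 2.09161 × 10^-9 = 2.86994 × 10^-9 m⁻¹
v² = GM (2/r − 1/a) = 1.45649 × 10^6 m²/s²
v = 1206.85 m/s ≈ 1.207 km/s

Final answer: 1.207 km/s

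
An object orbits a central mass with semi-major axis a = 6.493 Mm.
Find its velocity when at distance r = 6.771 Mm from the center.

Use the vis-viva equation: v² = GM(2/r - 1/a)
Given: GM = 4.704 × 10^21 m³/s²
a = 6.493 Mm = 6.493 × 10^6 m
r = 6.771 Mm = 6.771 × 10^6 m
GM = 4.704 × 10^21 m³/s²
2/r − 1/a = 2.95377 × 10^-7 − 1.54012 × 10^-7 = 1.41365 × 10^-7 m⁻¹
v² = GM (2/r − 1/a) = 6.64983 × 10^14 m²/s²
v = 2.57873 × 10^7 m/s ≈ 2.579 × 10^4 km/s

Final answer: 2.579 × 10^4 km/s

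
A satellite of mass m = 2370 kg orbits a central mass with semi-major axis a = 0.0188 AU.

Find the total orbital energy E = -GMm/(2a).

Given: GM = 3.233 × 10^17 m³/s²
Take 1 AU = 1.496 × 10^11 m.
a = 0.0188 AU = 2.81248 × 10^9 m
GM = 3.233 × 10^17 m³/s²
2a = 5.62496 × 10^9 m
GMm = 3.233 × 10^17 × 2370 = 7.66221 × 10^20 m³·kg/s²
E = −GMm/(2a) = -1.36218 × 10^11 J ≈ -136.2 GJ

Final answer: -136.2 GJ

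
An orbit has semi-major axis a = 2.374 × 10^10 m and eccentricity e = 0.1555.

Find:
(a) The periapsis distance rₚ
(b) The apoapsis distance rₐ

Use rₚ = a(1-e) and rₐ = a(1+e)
a = 2.374 × 10^10 m
e = 0.1555:  1 − e = 0.8445,  1 + e = 1.1555
(a) rₚ = a(1 − e) = 2.374 × 10^10 m × 0.8445 = 2.00484 × 10^10 m ≈ 2.005 × 10^10 m
(b) rₐ = a(1 + e) = 2.374 × 10^10 m × 1.1555 = 2.74316 × 10^10 m ≈ 2.743 × 10^10 m

Final answer:
(a) rₚ = 2.005 × 10^10 m
(b) rₐ = 2.743 × 10^10 m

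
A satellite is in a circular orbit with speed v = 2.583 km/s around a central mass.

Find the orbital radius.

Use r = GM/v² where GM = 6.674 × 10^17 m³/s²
v = 2.583 km/s = 2583 m/s
GM = 6.674 × 10^17 m³/s²
v² = 6.67189 × 10^6 m²/s²
r = GM/v² = (6.674 × 10^17) / (6.67189 × 10^6) = 1.00032 × 10^11 m ≈ 100 Gm

Final answer: 100 Gm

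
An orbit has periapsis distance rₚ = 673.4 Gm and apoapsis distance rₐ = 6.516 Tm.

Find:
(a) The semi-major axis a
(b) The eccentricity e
rₚ = 673.4 Gm = 6.734 × 10^11 m
rₐ = 6.516 Tm = 6.516 × 10^12 m
(a) a = (rₚ + rₐ)/2 = 3.5947 × 10^12 m ≈ 3.595 Tm
(b) e = (rₐ − rₚ)/(rₐ + rₚ) = (5.8426 × 10^12) / (7.1894 × 10^12) = 0.812669

Final answer:
(a) a = 3.595 Tm
(b) e = 0.8127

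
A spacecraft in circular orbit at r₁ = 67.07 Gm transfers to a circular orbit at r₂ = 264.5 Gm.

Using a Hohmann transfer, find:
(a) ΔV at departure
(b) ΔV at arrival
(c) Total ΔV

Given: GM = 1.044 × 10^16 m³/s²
r₁ = 67.07 Gm = 6.707 × 10^10 m
r₂ = 264.5 Gm = 2.645 × 10^11 m
GM = 1.044 × 10^16 m³/s²
Transfer ellipse: a_t = (r₁ + r₂)/2 = 1.65785 × 10^11 m
Circular speed at r₁: v₁ = √(GM/r₁) = 394.536 m/s
Transfer speed at r₁ (periapsis): v₁ₜ = √(GM(2/r₁ − 1/a_t)) = 498.341 m/s
(a) ΔV₁ = v₁ₜ − v₁ = 103.805 m/s ≈ 103.8 m/s
Circular speed at r₂: v₂ = √(GM/r₂) = 198.672 m/s
Transfer speed at r₂ (apoapsis): v₂ₜ = √(GM(2/r₂ − 1/a_t)) = 126.366 m/s
(b) ΔV₂ = v₂ − v₂ₜ = 72.3067 m/s ≈ 72.31 m/s
(c) ΔV_total = ΔV₁ + ΔV₂ = 176.112 m/s ≈ 176.1 m/s

Final answer:
(a) ΔV₁ = 103.8 m/s
(b) ΔV₂ = 72.31 m/s
(c) ΔV_total = 176.1 m/s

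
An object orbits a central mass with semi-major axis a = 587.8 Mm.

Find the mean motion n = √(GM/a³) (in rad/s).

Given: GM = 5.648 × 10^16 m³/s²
a = 587.8 Mm = 5.878 × 10^8 m
GM = 5.648 × 10^16 m³/s²
a³ = 2.0309 × 10^26 m³
GM/a³ = (5.648 × 10^16) / (2.0309 × 10^26) = 2.78103 × 10^-10 s⁻²
n = √(GM/a³) = 1.66764 × 10^-5 rad/s ≈ 1.668 × 10^-5 rad/s

Final answer: n = 1.668 × 10^-5 rad/s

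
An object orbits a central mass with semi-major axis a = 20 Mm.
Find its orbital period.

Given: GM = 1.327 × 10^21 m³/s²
a = 20 Mm = 2 × 10^7 m
GM = 1.327 × 10^21 m³/s²
a³ = 8 × 10^21 m³
T = 2π √(a³/GM) = 2π √((8 × 10^21) / (1.327 × 10^21)) = 2π × 2.45533 s
T = 15.4273 s ≈ 15.43 seconds

Final answer: 15.43 seconds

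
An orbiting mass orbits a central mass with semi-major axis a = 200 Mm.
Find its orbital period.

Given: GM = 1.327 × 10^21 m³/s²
a = 200 Mm = 2 × 10^8 m
GM = 1.327 × 10^21 m³/s²
a³ = 8 × 10^24 m³
T = 2π √(a³/GM) = 2π √((8 × 10^24) / (1.327 × 10^21)) = 2π × 77.6443 s
T = 487.853 s ≈ 8.131 minutes

Final answer: 8.131 minutes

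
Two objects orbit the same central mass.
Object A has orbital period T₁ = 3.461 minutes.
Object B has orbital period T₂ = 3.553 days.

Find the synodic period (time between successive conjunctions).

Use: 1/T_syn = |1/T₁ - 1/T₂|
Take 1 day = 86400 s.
T₁ = 3.461 minutes = 207.66 s
T₂ = 3.553 days = 306979 s
1/T₁ = 0.00481556 s⁻¹
1/T₂ = 3.25755 × 10^-6 s⁻¹
|1/T₁ − 1/T₂| = 0.00481231 s⁻¹
T_syn = 1 / |1/T₁ − 1/T₂| = 207.801 s ≈ 3.463 minutes

Final answer: T_syn = 3.463 minutes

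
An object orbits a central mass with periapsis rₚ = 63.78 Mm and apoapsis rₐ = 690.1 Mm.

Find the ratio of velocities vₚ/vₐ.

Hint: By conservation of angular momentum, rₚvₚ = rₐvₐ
rₚ = 63.78 Mm = 6.378 × 10^7 m
rₐ = 690.1 Mm = 6.901 × 10^8 m
rₚvₚ = rₐvₐ  ⇒  vₚ/vₐ = rₐ/rₚ
vₚ/vₐ = (6.901 × 10^8) / (6.378 × 10^7) = 10.82

Final answer: vₚ/vₐ = 10.82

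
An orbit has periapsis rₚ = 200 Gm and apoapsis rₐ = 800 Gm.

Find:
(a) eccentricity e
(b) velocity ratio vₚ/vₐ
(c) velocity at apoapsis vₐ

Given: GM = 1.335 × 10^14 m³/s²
rₚ = 200 Gm = 2 × 10^11 m
rₐ = 800 Gm = 8 × 10^11 m
GM = 1.335 × 10^14 m³/s²
a = (rₚ + rₐ)/2 = 5 × 10^11 m
e = (rₐ − rₚ)/(rₐ + rₚ) = (6 × 10^11) / (1 × 10^12) = 0.6
(a) e = 0.6 ≈ 0.6
(b) vₚ/vₐ = rₐ/rₚ (angular momentum) = (8 × 10^11) / (2 × 10^11) = 4 ≈ 4
(c) vₐ² = GM (2/rₐ − 1/a) = 1.335 × 10^14 × (2.5 × 10^-12 − 2 × 10^-12) = 66.75 m²/s²;  vₐ = 8.17007 m/s ≈ 8.17 m/s

Final answer:
(a) eccentricity e = 0.6
(b) velocity ratio vₚ/vₐ = 4
(c) velocity at apoapsis vₐ = 8.17 m/s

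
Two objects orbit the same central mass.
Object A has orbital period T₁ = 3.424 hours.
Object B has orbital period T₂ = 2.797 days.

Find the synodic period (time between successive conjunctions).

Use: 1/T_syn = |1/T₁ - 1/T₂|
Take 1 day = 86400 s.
T₁ = 3.424 hours = 12326.4 s
T₂ = 2.797 days = 241661 s
1/T₁ = 8.11267 × 10^-5 s⁻¹
1/T₂ = 4.13803 × 10^-6 s⁻¹
|1/T₁ − 1/T₂| = 7.69887 × 10^-5 s⁻¹
T_syn = 1 / |1/T₁ − 1/T₂| = 12988.9 s ≈ 3.608 hours

Final answer: T_syn = 3.608 hours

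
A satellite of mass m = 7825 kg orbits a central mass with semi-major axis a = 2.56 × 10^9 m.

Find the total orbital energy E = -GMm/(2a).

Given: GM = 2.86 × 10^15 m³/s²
a = 2.56 × 10^9 m
GM = 2.86 × 10^15 m³/s²
2a = 5.12 × 10^9 m
GMm = 2.86 × 10^15 × 7825 = 2.23795 × 10^19 m³·kg/s²
E = −GMm/(2a) = -4.371 × 10^9 J ≈ -4.371 GJ

Final answer: -4.371 GJ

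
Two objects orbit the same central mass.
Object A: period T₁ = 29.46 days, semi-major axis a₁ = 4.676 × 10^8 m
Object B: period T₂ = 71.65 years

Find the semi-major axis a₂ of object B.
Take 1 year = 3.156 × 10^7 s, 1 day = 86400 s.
T₁ = 29.46 days = 2.54534 × 10^6 s
T₂ = 71.65 years = 2.26127 × 10^9 s
a₁ = 4.676 × 10^8 m
Kepler's third law: (T₂/T₁)² = (a₂/a₁)³  ⇒  a₂ = a₁ (T₂/T₁)^(2/3)
T₂/T₁ = 888.396
(T₂/T₁)^(2/3) = 92.414
a₂ = 4.676 × 10^8 m × 92.414 = 4.32128 × 10^10 m ≈ 4.321 × 10^10 m

Final answer: a₂ = 4.321 × 10^10 m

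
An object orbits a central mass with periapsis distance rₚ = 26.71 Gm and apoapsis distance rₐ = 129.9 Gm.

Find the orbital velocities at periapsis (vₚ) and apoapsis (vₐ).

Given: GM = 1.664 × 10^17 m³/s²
rₚ = 26.71 Gm = 2.671 × 10^10 m
rₐ = 129.9 Gm = 1.299 × 10^11 m
GM = 1.664 × 10^17 m³/s²
a = (rₚ + rₐ)/2 = 7.8305 × 10^10 m
Vis-viva: v² = GM (2/r − 1/a)
vₚ² = 1.664 × 10^17 × (7.48783 × 10^-11 − 1.27706 × 10^-11) = 1.03347 × 10^7 m²/s²
vₚ = 3214.77 m/s ≈ 3.215 km/s
vₐ² = 1.664 × 10^17 × (1.53965 × 10^-11 − 1.27706 × 10^-11) = 436947 m²/s²
vₐ = 661.02 m/s ≈ 661 m/s

Final answer: vₚ = 3.215 km/s, vₐ = 661 m/s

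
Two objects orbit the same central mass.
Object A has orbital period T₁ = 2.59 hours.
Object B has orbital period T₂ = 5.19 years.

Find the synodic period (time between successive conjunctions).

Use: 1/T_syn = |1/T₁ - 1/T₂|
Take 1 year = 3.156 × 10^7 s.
T₁ = 2.59 hours = 9324 s
T₂ = 5.19 years = 1.63796 × 10^8 s
1/T₁ = 0.00010725 s⁻¹
1/T₂ = 6.10514 × 10^-9 s⁻¹
|1/T₁ − 1/T₂| = 0.000107244 s⁻¹
T_syn = 1 / |1/T₁ − 1/T₂| = 9324.53 s ≈ 2.59 hours

Final answer: T_syn = 2.59 hours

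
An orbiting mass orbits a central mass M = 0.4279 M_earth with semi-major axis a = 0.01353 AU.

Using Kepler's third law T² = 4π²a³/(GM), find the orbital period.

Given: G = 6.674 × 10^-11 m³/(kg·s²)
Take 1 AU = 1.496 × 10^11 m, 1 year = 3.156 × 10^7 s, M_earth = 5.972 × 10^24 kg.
M = 0.4279 M_earth = 2.55542 × 10^24 kg
GM = G × M = 6.674 × 10^-11 × 2.55542 × 10^24 = 1.70549 × 10^14 m³/s²
a = 0.01353 AU = 2.02409 × 10^9 m
a³ = 8.29255 × 10^27 m³
T = 2π √(a³/GM) = 2π √((8.29255 × 10^27) / (1.70549 × 10^14)) = 2π × 6.973 × 10^6 s
T = 4.38127 × 10^7 s ≈ 1.388 years

Final answer: 1.388 years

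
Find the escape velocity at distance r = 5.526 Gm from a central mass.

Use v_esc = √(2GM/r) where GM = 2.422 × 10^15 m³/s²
r = 5.526 Gm = 5.526 × 10^9 m
GM = 2.422 × 10^15 m³/s²
2GM/r = 2 × (2.422 × 10^15) / (5.526 × 10^9) = 876583 m²/s²
v_esc = √(2GM/r) = 936.26 m/s ≈ 936.3 m/s

Final answer: 936.3 m/s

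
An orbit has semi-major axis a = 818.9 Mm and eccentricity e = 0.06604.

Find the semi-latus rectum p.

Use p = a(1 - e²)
a = 818.9 Mm = 8.189 × 10^8 m
e = 0.06604,  e² = 0.00436128,  1 − e² = 0.995639
p = a(1 − e²) = 8.189 × 10^8 m × 0.995639 = 8.15329 × 10^8 m ≈ 815.3 Mm

Final answer: p = 815.3 Mm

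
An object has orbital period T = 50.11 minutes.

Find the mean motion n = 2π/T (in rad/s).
T = 50.11 minutes = 3006.6 s
n = 2π / 3006.6 s = 0.0020898 rad/s ≈ 0.00209 rad/s

Final answer: n = 0.00209 rad/s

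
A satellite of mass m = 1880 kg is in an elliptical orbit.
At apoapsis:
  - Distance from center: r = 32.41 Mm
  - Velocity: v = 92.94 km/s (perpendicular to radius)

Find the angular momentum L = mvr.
r = 32.41 Mm = 3.241 × 10^7 m
v = 92.94 km/s = 92940 m/s
vr = 92940 × 3.241 × 10^7 = 3.01219 × 10^12 m²/s
L = m × vr = 1880 × 3.01219 × 10^12 = 5.66291 × 10^15 kg·m²/s ≈ 5.663 × 10^15 kg·m²/s

Final answer: L = 5.663 × 10^15 kg·m²/s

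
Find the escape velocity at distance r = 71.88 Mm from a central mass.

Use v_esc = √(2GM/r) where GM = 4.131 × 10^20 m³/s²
r = 71.88 Mm = 7.188 × 10^7 m
GM = 4.131 × 10^20 m³/s²
2GM/r = 2 × (4.131 × 10^20) / (7.188 × 10^7) = 1.14942 × 10^13 m²/s²
v_esc = √(2GM/r) = 3.3903 × 10^6 m/s ≈ 3390 km/s

Final answer: 3390 km/s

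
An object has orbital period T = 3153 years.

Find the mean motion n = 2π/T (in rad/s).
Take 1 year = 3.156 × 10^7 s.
T = 3153 years = 9.95087 × 10^10 s
n = 2π / (9.95087 × 10^10 s) = 6.31421 × 10^-11 rad/s ≈ 6.314 × 10^-11 rad/s

Final answer: n = 6.314 × 10^-11 rad/s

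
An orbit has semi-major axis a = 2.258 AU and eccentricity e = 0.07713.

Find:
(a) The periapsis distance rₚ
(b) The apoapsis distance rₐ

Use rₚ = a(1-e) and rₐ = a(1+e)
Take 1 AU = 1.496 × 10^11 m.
a = 2.258 AU = 3.37797 × 10^11 m
e = 0.07713:  1 − e = 0.92287,  1 + e = 1.07713
(a) rₚ = a(1 − e) = 3.37797 × 10^11 m × 0.92287 = 3.11743 × 10^11 m ≈ 2.084 AU
(b) rₐ = a(1 + e) = 3.37797 × 10^11 m × 1.07713 = 3.63851 × 10^11 m ≈ 2.432 AU

Final answer:
(a) rₚ = 2.084 AU
(b) rₐ = 2.432 AU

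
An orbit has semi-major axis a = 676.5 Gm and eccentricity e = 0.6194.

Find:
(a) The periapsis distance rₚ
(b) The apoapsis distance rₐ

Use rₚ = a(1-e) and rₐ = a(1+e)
a = 676.5 Gm = 6.765 × 10^11 m
e = 0.6194:  1 − e = 0.3806,  1 + e = 1.6194
(a) rₚ = a(1 − e) = 6.765 × 10^11 m × 0.3806 = 2.57476 × 10^11 m ≈ 257.5 Gm
(b) rₐ = a(1 + e) = 6.765 × 10^11 m × 1.6194 = 1.09552 × 10^12 m ≈ 1.096 Tm

Final answer:
(a) rₚ = 257.5 Gm
(b) rₐ = 1.096 Tm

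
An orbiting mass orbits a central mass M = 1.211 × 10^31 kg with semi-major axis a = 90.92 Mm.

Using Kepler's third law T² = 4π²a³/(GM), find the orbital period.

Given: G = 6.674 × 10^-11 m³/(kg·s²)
M = 1.211 × 10^31 kg
GM = G × M = 6.674 × 10^-11 × 1.211 × 10^31 = 8.08221 × 10^20 m³/s²
a = 90.92 Mm = 9.092 × 10^7 m
a³ = 7.51585 × 10^23 m³
T = 2π √(a³/GM) = 2π √((7.51585 × 10^23) / (8.08221 × 10^20)) = 2π × 30.4947 s
T = 191.604 s ≈ 3.193 minutes

Final answer: 3.193 minutes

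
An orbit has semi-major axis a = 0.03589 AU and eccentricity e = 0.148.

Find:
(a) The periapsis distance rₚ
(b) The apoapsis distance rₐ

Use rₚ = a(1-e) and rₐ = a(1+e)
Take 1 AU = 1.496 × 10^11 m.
a = 0.03589 AU = 5.36914 × 10^9 m
e = 0.148:  1 − e = 0.852,  1 + e = 1.148
(a) rₚ = a(1 − e) = 5.36914 × 10^9 m × 0.852 = 4.57451 × 10^9 m ≈ 0.03058 AU
(b) rₐ = a(1 + e) = 5.36914 × 10^9 m × 1.148 = 6.16378 × 10^9 m ≈ 0.0412 AU

Final answer:
(a) rₚ = 0.03058 AU
(b) rₐ = 0.0412 AU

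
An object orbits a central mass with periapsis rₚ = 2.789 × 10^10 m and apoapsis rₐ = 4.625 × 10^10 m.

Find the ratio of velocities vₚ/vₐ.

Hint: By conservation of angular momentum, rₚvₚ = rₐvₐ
rₚ = 2.789 × 10^10 m
rₐ = 4.625 × 10^10 m
rₚvₚ = rₐvₐ  ⇒  vₚ/vₐ = rₐ/rₚ
vₚ/vₐ = (4.625 × 10^10) / (2.789 × 10^10) = 1.6583

Final answer: vₚ/vₐ = 1.658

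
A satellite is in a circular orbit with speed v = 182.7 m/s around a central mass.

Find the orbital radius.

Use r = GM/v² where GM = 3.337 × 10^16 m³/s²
v = 182.7 m/s
GM = 3.337 × 10^16 m³/s²
v² = 33379.3 m²/s²
r = GM/v² = (3.337 × 10^16) / 33379.3 = 9.99722 × 10^11 m ≈ 999.7 Gm

Final answer: 999.7 Gm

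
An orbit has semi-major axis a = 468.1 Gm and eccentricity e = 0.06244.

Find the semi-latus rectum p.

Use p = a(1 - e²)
a = 468.1 Gm = 4.681 × 10^11 m
e = 0.06244,  e² = 0.00389875,  1 − e² = 0.996101
p = a(1 − e²) = 4.681 × 10^11 m × 0.996101 = 4.66275 × 10^11 m ≈ 466.3 Gm

Final answer: p = 466.3 Gm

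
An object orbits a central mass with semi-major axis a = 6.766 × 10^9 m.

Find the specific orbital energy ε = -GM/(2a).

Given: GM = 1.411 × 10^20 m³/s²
a = 6.766 × 10^9 m
GM = 1.411 × 10^20 m³/s²
2a = 1.3532 × 10^10 m
ε = −GM/(2a) = -1.04271 × 10^10 J/kg ≈ -10.43 GJ/kg

Final answer: -10.43 GJ/kg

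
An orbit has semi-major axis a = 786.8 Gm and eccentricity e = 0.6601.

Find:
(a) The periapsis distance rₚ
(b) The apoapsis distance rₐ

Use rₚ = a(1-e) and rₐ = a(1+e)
a = 786.8 Gm = 7.868 × 10^11 m
e = 0.6601:  1 − e = 0.3399,  1 + e = 1.6601
(a) rₚ = a(1 − e) = 7.868 × 10^11 m × 0.3399 = 2.67433 × 10^11 m ≈ 267.4 Gm
(b) rₐ = a(1 + e) = 7.868 × 10^11 m × 1.6601 = 1.30617 × 10^12 m ≈ 1.306 Tm

Final answer:
(a) rₚ = 267.4 Gm
(b) rₐ = 1.306 Tm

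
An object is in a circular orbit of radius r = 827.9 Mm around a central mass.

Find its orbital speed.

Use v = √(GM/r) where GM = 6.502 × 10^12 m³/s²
r = 827.9 Mm = 8.279 × 10^8 m
GM = 6.502 × 10^12 m³/s²
GM/r = (6.502 × 10^12) / (8.279 × 10^8) = 7853.61 m²/s²
v = √(GM/r) = 88.6206 m/s ≈ 88.62 m/s

Final answer: 88.62 m/s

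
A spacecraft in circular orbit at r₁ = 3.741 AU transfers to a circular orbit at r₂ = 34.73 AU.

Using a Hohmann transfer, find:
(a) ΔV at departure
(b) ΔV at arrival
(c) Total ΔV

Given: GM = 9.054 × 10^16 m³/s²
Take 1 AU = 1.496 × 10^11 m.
r₁ = 3.741 AU = 5.59654 × 10^11 m
r₂ = 34.73 AU = 5.19561 × 10^12 m
GM = 9.054 × 10^16 m³/s²
Transfer ellipse: a_t = (r₁ + r₂)/2 = 2.87763 × 10^12 m
Circular speed at r₁: v₁ = √(GM/r₁) = 402.217 m/s
Transfer speed at r₁ (periapsis): v₁ₜ = √(GM(2/r₁ − 1/a_t)) = 540.457 m/s
(a) ΔV₁ = v₁ₜ − v₁ = 138.24 m/s ≈ 138.2 m/s
Circular speed at r₂: v₂ = √(GM/r₂) = 132.009 m/s
Transfer speed at r₂ (apoapsis): v₂ₜ = √(GM(2/r₂ − 1/a_t)) = 58.2162 m/s
(b) ΔV₂ = v₂ − v₂ₜ = 73.7923 m/s ≈ 73.79 m/s
(c) ΔV_total = ΔV₁ + ΔV₂ = 212.032 m/s ≈ 212 m/s

Final answer:
(a) ΔV₁ = 138.2 m/s
(b) ΔV₂ = 73.79 m/s
(c) ΔV_total = 212 m/s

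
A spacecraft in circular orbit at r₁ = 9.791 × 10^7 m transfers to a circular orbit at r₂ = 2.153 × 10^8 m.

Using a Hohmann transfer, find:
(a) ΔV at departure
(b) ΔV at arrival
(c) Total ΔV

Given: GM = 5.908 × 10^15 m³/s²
r₁ = 9.791 × 10^7 m
r₂ = 2.153 × 10^8 m
GM = 5.908 × 10^15 m³/s²
Transfer ellipse: a_t = (r₁ + r₂)/2 = 1.56605 × 10^8 m
Circular speed at r₁: v₁ = √(GM/r₁) = 7767.96 m/s
Transfer speed at r₁ (periapsis): v₁ₜ = √(GM(2/r₁ − 1/a_t)) = 9108.06 m/s
(a) ΔV₁ = v₁ₜ − v₁ = 1340.11 m/s ≈ 1.34 km/s
Circular speed at r₂: v₂ = √(GM/r₂) = 5238.39 m/s
Transfer speed at r₂ (apoapsis): v₂ₜ = √(GM(2/r₂ − 1/a_t)) = 4141.99 m/s
(b) ΔV₂ = v₂ − v₂ₜ = 1096.41 m/s ≈ 1.096 km/s
(c) ΔV_total = ΔV₁ + ΔV₂ = 2436.51 m/s ≈ 2.437 km/s

Final answer:
(a) ΔV₁ = 1.34 km/s
(b) ΔV₂ = 1.096 km/s
(c) ΔV_total = 2.437 km/s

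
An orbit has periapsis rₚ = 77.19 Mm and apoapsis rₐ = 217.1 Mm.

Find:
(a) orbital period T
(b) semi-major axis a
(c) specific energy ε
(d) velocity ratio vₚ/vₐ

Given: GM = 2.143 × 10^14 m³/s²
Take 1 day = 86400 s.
rₚ = 77.19 Mm = 7.719 × 10^7 m
rₐ = 217.1 Mm = 2.171 × 10^8 m
GM = 2.143 × 10^14 m³/s²
a = (rₚ + rₐ)/2 = 1.47145 × 10^8 m
e = (rₐ − rₚ)/(rₐ + rₚ) = (1.3991 × 10^8) / (2.9429 × 10^8) = 0.475415
(a) a³ = 3.18593 × 10^24 m³;  T = 2π √(a³/GM) = 2π × 121929 s = 766103 s ≈ 8.867 days
(b) a = 1.47145 × 10^8 m ≈ 147.1 Mm
(c) 2a = 2.9429 × 10^8 m;  ε = −GM/(2a) = -728193 J/kg ≈ -728.2 kJ/kg
(d) vₚ/vₐ = rₐ/rₚ (angular momentum) = (2.171 × 10^8) / (7.719 × 10^7) = 2.81254 ≈ 2.813

Final answer:
(a) orbital period T = 8.867 days
(b) semi-major axis a = 147.1 Mm
(c) specific energy ε = -728.2 kJ/kg
(d) velocity ratio vₚ/vₐ = 2.813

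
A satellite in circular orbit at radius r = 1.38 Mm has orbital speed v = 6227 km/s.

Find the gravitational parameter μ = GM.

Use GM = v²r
r = 1.38 Mm = 1.38 × 10^6 m
v = 6227 km/s = 6.227 × 10^6 m/s
v² = 3.87755 × 10^13 m²/s²
GM = v²r = 3.87755 × 10^13 × 1.38 × 10^6 = 5.35102 × 10^19 m³/s²
GM ≈ 5.351 × 10^19 m³/s²

Final answer: GM = 5.351 × 10^19 m³/s²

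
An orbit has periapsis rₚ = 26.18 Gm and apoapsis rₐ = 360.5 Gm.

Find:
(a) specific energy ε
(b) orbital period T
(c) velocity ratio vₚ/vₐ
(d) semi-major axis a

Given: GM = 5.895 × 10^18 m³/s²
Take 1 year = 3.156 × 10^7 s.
rₚ = 26.18 Gm = 2.618 × 10^10 m
rₐ = 360.5 Gm = 3.605 × 10^11 m
GM = 5.895 × 10^18 m³/s²
a = (rₚ + rₐ)/2 = 1.9334 × 10^11 m
e = (rₐ − rₚ)/(rₐ + rₚ) = (3.3432 × 10^11) / (3.8668 × 10^11) = 0.864591
(a) 2a = 3.8668 × 10^11 m;  ε = −GM/(2a) = -1.52452 × 10^7 J/kg ≈ -15.25 MJ/kg
(b) a³ = 7.22712 × 10^33 m³;  T = 2π √(a³/GM) = 2π × 3.50139 × 10^7 s = 2.19999 × 10^8 s ≈ 6.971 years
(c) vₚ/vₐ = rₐ/rₚ (angular momentum) = (3.605 × 10^11) / (2.618 × 10^10) = 13.7701 ≈ 13.77
(d) a = 1.9334 × 10^11 m ≈ 193.3 Gm

Final answer:
(a) specific energy ε = -15.25 MJ/kg
(b) orbital period T = 6.971 years
(c) velocity ratio vₚ/vₐ = 13.77
(d) semi-major axis a = 193.3 Gm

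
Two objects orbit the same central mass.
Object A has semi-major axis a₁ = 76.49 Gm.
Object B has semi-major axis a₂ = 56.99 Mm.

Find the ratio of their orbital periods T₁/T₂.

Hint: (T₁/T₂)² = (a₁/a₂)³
a₁ = 76.49 Gm = 7.649 × 10^10 m
a₂ = 56.99 Mm = 5.699 × 10^7 m
a₁/a₂ = 1342.17
T₁/T₂ = (a₁/a₂)^(3/2) = (1342.17)^1.5 = 49171

Final answer: T₁/T₂ = 4.917 × 10^4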